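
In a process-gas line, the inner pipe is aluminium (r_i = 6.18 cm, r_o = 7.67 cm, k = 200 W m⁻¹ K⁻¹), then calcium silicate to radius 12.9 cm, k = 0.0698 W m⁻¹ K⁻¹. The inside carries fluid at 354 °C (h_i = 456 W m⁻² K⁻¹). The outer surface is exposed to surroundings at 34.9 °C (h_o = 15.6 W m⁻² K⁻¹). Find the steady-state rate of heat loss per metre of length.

Series thermal resistances, inner to outer:
  R'_conv,in = 1/(2πr h) = 1/(2π·0.0618·456) = 0.005648 m·K/W
  R'_aluminium = ln(0.0767/0.0618)/(2πk) = 0.2160/(2π·200) = 1.719×10^-4 m·K/W
  R'_calcium silicate = ln(0.129/0.0767)/(2πk) = 0.5199/(2π·0.0698) = 1.185 m·K/W
  R'_conv,out = 1/(2πr h) = 1/(2π·0.129·15.6) = 0.07909 m·K/W
ΣR = 0.005648 + 1.719×10^-4 + 1.185 + 0.07909 = 1.270 m·K/W
Q' = ΔT/ΣR = (354 °C − 34.9 °C)/1.270 = 251 W/m

Q' = 251 W/m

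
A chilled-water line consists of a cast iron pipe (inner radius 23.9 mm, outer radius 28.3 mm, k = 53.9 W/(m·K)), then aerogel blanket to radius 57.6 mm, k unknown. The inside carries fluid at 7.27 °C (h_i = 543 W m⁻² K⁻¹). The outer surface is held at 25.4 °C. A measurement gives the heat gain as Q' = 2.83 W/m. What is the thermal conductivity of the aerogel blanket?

ΣR = ΔT/Q' = |7.27 − 25.4|/2.83 = 6.406 m·K/W
Known resistances:
  R'_conv,in = 1/(2πr h) = 1/(2π·0.0239·543) = 0.01226 m·K/W
  R'_cast iron = ln(0.0283/0.0239)/(2πk) = 0.1690/(2π·53.9) = 4.990×10^-4 m·K/W
R_aerogel blanket = ΣR − ΣR_known = 6.406 − 0.01276 = 6.393 m·K/W
ln(r₂/r₁)/(2πk) = 6.393 ⇒ k = 0.7107/(2π·6.393) = 0.0177 W/m·K

k = 0.0177 W/m·K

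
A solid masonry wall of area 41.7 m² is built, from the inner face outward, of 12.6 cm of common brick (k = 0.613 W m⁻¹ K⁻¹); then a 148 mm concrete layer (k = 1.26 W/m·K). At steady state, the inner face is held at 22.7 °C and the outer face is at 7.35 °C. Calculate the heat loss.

Q = 1980 W

Series thermal resistances, inner to outer:
  R_common brick = L/(kA) = 0.126/(0.613·41.7) = 0.004929 K/W
  R_concrete = L/(kA) = 0.148/(1.26·41.7) = 0.002817 K/W
ΣR = 0.004929 + 0.002817 = 0.007746 K/W
Q = ΔT/ΣR = (22.7 °C − 7.35 °C)/0.007746 = 1980 W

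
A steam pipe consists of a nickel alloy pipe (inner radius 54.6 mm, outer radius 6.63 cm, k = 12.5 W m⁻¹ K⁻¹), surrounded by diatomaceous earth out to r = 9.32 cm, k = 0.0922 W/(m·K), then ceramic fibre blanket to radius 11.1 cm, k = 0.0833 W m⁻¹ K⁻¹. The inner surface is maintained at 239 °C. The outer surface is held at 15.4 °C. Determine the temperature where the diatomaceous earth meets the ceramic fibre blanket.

T = 96.2 °C

Resistance network (inner→outer):
  R'_nickel alloy = ln(0.0663/0.0546)/(2πk) = 0.1942/(2π·12.5) = 0.002472 m·K/W
  R'_diatomaceous earth = ln(0.0932/0.0663)/(2πk) = 0.3406/(2π·0.0922) = 0.5879 m·K/W
  R'_ceramic fibre blanket = ln(0.111/0.0932)/(2πk) = 0.1748/(2π·0.0833) = 0.3339 m·K/W
ΣR = 0.002472 + 0.5879 + 0.3339 = 0.9243 m·K/W
Q' = ΔT/ΣR = (239 °C − 15.4 °C)/0.9243 = 241.9 W/m
From the inner boundary to the diatomaceous earth/ceramic fibre blanket interface, ΣR_partial = 0.5904 m·K/W.
T_interface = T_in − Q'·ΣR_partial = 239 °C − (241.9)(0.5904) = 96.2 °C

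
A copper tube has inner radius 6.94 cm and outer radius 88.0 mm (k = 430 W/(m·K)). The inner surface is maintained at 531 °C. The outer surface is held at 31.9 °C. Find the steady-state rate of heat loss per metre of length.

Q' = 2πk·ΔT/ln(r₂/r₁) = 2π × 430 × 499.1 / ln(0.0880/0.0694) = 5.68×10^6 W/m

Q' = 5.68×10^6 W/m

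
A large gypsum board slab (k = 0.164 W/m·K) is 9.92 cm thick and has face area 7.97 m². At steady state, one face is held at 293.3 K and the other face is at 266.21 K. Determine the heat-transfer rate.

Q = 357 W

Q = kA·ΔT/L = 0.164 × 7.97 × |293.3 K − 266.21 K| / 0.0992 = 357 W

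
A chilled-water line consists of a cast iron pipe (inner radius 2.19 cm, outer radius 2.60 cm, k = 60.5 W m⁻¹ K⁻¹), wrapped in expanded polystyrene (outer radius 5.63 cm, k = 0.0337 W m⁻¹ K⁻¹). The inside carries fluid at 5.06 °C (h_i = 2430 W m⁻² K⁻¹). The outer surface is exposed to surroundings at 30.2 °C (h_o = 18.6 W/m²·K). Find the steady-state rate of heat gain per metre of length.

Q' = 6.61 W/m

Treat each layer as a resistance in series:
  R'_conv,in = 1/(2πr h) = 1/(2π·0.0219·2430) = 0.002991 m·K/W
  R'_cast iron = ln(0.0260/0.0219)/(2πk) = 0.1716/(2π·60.5) = 4.514×10^-4 m·K/W
  R'_expanded polystyrene = ln(0.0563/0.0260)/(2πk) = 0.7726/(2π·0.0337) = 3.649 m·K/W
  R'_conv,out = 1/(2πr h) = 1/(2π·0.0563·18.6) = 0.1520 m·K/W
ΣR = 0.002991 + 4.514×10^-4 + 3.649 + 0.1520 = 3.804 m·K/W
Q' = ΔT/ΣR = (5.06 °C − 30.2 °C)/3.804 = -6.61 W/m
(Negative Q' ⇒ heat flows inward; heat gain = 6.61 W/m.)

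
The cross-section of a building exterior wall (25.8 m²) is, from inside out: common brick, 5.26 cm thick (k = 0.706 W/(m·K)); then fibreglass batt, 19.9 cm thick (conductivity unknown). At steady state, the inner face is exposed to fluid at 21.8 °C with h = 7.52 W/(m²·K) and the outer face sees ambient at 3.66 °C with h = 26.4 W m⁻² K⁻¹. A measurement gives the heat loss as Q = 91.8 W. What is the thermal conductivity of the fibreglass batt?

k = 0.0410 W/m·K

ΣR = ΔT/Q = |21.8 − 3.66|/91.8 = 0.1976 K/W
Known resistances:
  R_conv,in = 1/(hA) = 1/(7.52·25.8) = 0.005154 K/W
  R_common brick = L/(kA) = 0.0526/(0.706·25.8) = 0.002888 K/W
  R_conv,out = 1/(hA) = 1/(26.4·25.8) = 0.001468 K/W
R_fibreglass batt = ΣR − ΣR_known = 0.1976 − 0.009510 = 0.1881 K/W
L/(kA) = 0.1881 ⇒ k = 0.199/(0.1881·25.8) = 0.0410 W/m·K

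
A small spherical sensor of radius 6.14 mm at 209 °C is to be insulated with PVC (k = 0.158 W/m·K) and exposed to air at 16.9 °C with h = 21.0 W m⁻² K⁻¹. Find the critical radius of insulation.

For a sphere, r_cr = 2k_ins/h = 2·0.158/21.0 = 0.0150 m = 1.50 cm

r_cr = 1.50 cm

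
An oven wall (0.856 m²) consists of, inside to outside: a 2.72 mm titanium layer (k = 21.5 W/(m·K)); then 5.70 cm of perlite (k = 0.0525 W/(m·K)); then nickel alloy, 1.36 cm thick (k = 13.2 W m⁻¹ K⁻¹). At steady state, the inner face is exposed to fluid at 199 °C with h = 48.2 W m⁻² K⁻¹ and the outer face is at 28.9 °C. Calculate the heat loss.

Q = 131 W

Series thermal resistances, inner to outer:
  R_conv,in = 1/(hA) = 1/(48.2·0.856) = 0.02424 K/W
  R_titanium = L/(kA) = 0.00272/(21.5·0.856) = 1.478×10^-4 K/W
  R_perlite = L/(kA) = 0.0570/(0.0525·0.856) = 1.268 K/W
  R_nickel alloy = L/(kA) = 0.0136/(13.2·0.856) = 0.001204 K/W
ΣR = 0.02424 + 1.478×10^-4 + 1.268 + 0.001204 = 1.294 K/W
Q = ΔT/ΣR = (199 °C − 28.9 °C)/1.294 = 131 W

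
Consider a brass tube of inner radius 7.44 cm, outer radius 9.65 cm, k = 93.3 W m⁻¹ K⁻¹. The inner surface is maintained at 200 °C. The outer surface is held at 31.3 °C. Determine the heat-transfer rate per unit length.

Q' = 380 kW/m

Q' = 2πk·ΔT/ln(r₂/r₁) = 2π × 93.3 × 168.7 / ln(0.0965/0.0744) = 3.80×10^5 W/m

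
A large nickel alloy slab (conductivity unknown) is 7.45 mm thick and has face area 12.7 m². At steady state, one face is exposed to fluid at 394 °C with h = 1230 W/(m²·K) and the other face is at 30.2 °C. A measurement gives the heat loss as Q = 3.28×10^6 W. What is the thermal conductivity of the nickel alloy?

ΣR = ΔT/Q = |394 − 30.2|/3.28×10^6 = 1.109×10^-4 K/W
Known resistances:
  R_conv,in = 1/(hA) = 1/(1230·12.7) = 6.402×10^-5 K/W
R_nickel alloy = ΣR − ΣR_known = 1.109×10^-4 − 6.402×10^-5 = 4.688×10^-5 K/W
L/(kA) = 4.688×10^-5 ⇒ k = 0.00745/(4.688×10^-5·12.7) = 12.5 W/m·K

k = 12.5 W/m·K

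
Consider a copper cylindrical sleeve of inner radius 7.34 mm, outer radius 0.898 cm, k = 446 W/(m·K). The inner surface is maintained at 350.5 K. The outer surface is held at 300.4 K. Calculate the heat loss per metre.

Q' = 2πk·ΔT/ln(r₂/r₁) = 2π × 446 × 50.1 / ln(0.00898/0.00734) = 6.96×10^5 W/m

Q' = 696 kW/m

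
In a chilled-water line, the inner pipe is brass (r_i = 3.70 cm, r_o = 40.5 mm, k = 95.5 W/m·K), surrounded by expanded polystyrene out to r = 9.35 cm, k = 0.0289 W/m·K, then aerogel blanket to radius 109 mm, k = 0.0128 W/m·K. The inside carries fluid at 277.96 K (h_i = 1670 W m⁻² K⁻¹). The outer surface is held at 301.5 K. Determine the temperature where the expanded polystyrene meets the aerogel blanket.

Series thermal resistances, inner to outer:
  R'_conv,in = 1/(2πr h) = 1/(2π·0.0370·1670) = 0.002576 m·K/W
  R'_brass = ln(0.0405/0.0370)/(2πk) = 0.09038/(2π·95.5) = 1.506×10^-4 m·K/W
  R'_expanded polystyrene = ln(0.0935/0.0405)/(2πk) = 0.8367/(2π·0.0289) = 4.608 m·K/W
  R'_aerogel blanket = ln(0.109/0.0935)/(2πk) = 0.1534/(2π·0.0128) = 1.907 m·K/W
ΣR = 0.002576 + 1.506×10^-4 + 4.608 + 1.907 = 6.518 m·K/W
Q' = ΔT/ΣR = (277.96 K − 301.5 K)/6.518 = -3.612 W/m
From the inner boundary to the expanded polystyrene/aerogel blanket interface, ΣR_partial = 4.611 m·K/W.
T_interface = T_in − Q'·ΣR_partial = 277.96 K − (-3.612)(4.611) = 294.6 K

T = 294.6 K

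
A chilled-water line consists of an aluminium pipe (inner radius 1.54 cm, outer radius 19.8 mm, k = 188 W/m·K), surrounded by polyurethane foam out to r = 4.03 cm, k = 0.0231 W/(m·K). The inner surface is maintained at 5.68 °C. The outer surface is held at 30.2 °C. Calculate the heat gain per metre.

Series thermal resistances, inner to outer:
  R'_aluminium = ln(0.0198/0.0154)/(2πk) = 0.2513/(2π·188) = 2.128×10^-4 m·K/W
  R'_polyurethane foam = ln(0.0403/0.0198)/(2πk) = 0.7107/(2π·0.0231) = 4.896 m·K/W
ΣR = 2.128×10^-4 + 4.896 = 4.896 m·K/W
Q' = ΔT/ΣR = (5.68 °C − 30.2 °C)/4.896 = -5.01 W/m
(Negative Q' ⇒ heat flows inward; heat gain = 5.01 W/m.)

Q' = 5.01 W/m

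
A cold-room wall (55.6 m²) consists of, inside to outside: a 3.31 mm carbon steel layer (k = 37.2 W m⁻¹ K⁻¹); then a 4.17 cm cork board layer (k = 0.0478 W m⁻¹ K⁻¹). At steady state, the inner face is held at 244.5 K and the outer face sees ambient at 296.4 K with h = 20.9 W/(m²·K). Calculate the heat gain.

Treat each layer as a resistance in series:
  R_carbon steel = L/(kA) = 0.00331/(37.2·55.6) = 1.600×10^-6 K/W
  R_cork board = L/(kA) = 0.0417/(0.0478·55.6) = 0.01569 K/W
  R_conv,out = 1/(hA) = 1/(20.9·55.6) = 8.606×10^-4 K/W
ΣR = 1.600×10^-6 + 0.01569 + 8.606×10^-4 = 0.01655 K/W
Q = ΔT/ΣR = (244.5 K − 296.4 K)/0.01655 = -3140 W
(Negative Q ⇒ heat flows inward; heat gain = 3140 W.)

Q = 3140 W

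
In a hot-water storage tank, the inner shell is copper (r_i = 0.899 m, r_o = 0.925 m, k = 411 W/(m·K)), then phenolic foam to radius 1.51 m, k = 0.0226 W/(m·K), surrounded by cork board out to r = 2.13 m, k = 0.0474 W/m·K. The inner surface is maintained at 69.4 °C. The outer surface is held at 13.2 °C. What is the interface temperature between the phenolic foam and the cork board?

Series thermal resistances, inner to outer:
  R_copper = (1/0.899 − 1/0.925)/(4πk) = 0.03127/(4π·411) = 6.054×10^-6 K/W
  R_phenolic foam = (1/0.925 − 1/1.51)/(4πk) = 0.4188/(4π·0.0226) = 1.475 K/W
  R_cork board = (1/1.51 − 1/2.13)/(4πk) = 0.1928/(4π·0.0474) = 0.3236 K/W
ΣR = 6.054×10^-6 + 1.475 + 0.3236 = 1.799 K/W
Q = ΔT/ΣR = (69.4 °C − 13.2 °C)/1.799 = 31.24 W
From the inner boundary to the phenolic foam/cork board interface, ΣR_partial = 1.475 K/W.
T_interface = T_in − Q·ΣR_partial = 69.4 °C − (31.24)(1.475) = 23.3 °C

T = 23.3 °C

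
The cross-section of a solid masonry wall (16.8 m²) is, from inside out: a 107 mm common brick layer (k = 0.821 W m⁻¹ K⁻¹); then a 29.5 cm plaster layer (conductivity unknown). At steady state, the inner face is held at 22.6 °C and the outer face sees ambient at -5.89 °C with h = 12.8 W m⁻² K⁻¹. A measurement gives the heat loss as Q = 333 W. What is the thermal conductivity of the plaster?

ΣR = ΔT/Q = |22.6 − -5.89|/333 = 0.08556 K/W
Known resistances:
  R_common brick = L/(kA) = 0.107/(0.821·16.8) = 0.007758 K/W
  R_conv,out = 1/(hA) = 1/(12.8·16.8) = 0.004650 K/W
R_plaster = ΣR − ΣR_known = 0.08556 − 0.01241 = 0.07315 K/W
L/(kA) = 0.07315 ⇒ k = 0.295/(0.07315·16.8) = 0.240 W/m·K

k = 0.240 W/m·K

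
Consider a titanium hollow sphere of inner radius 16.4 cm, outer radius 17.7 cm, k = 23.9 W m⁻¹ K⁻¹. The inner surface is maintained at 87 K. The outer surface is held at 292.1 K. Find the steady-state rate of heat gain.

Q = 4πk·ΔT/(1/r₁ − 1/r₂) = 4π × 23.9 × 205.1 / (1/0.164 − 1/0.177) = 1.38×10^5 W

Q = 1.38×10^5 W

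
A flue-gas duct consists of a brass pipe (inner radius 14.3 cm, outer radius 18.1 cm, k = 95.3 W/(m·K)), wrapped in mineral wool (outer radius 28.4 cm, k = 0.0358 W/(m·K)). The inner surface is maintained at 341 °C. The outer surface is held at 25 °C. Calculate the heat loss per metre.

Series thermal resistances, inner to outer:
  R'_brass = ln(0.181/0.143)/(2πk) = 0.2357/(2π·95.3) = 3.935×10^-4 m·K/W
  R'_mineral wool = ln(0.284/0.181)/(2πk) = 0.4505/(2π·0.0358) = 2.003 m·K/W
ΣR = 3.935×10^-4 + 2.003 = 2.003 m·K/W
Q' = ΔT/ΣR = (341 °C − 25 °C)/2.003 = 158 W/m

Q' = 158 W/m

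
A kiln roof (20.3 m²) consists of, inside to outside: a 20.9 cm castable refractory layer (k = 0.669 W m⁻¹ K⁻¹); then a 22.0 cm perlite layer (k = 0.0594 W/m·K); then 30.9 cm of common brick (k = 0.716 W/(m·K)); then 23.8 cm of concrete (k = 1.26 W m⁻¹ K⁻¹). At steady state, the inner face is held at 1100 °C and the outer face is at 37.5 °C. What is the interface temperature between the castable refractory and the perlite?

Resistance network (inner→outer):
  R_castable refractory = L/(kA) = 0.209/(0.669·20.3) = 0.01539 K/W
  R_perlite = L/(kA) = 0.220/(0.0594·20.3) = 0.1824 K/W
  R_common brick = L/(kA) = 0.309/(0.716·20.3) = 0.02126 K/W
  R_concrete = L/(kA) = 0.238/(1.26·20.3) = 0.009305 K/W
ΣR = 0.01539 + 0.1824 + 0.02126 + 0.009305 = 0.2284 K/W
Q = ΔT/ΣR = (1100 °C − 37.5 °C)/0.2284 = 4652 W
From the inner boundary to the castable refractory/perlite interface, ΣR_partial = 0.01539 K/W.
T_interface = T_in − Q·ΣR_partial = 1100 °C − (4652)(0.01539) = 1028 °C

T = 1028 °C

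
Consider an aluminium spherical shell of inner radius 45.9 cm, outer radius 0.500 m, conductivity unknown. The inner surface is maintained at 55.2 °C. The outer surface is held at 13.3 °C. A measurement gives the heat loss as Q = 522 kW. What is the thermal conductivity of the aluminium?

ΣR = ΔT/Q = |55.2 − 13.3|/5.22×10^5 = 8.027×10^-5 K/W
(1/r₁−1/r₂)/(4πk) = 8.027×10^-5 ⇒ k = 0.1786/(4π·8.027×10^-5) = 177 W/m·K

k = 177 W/m·K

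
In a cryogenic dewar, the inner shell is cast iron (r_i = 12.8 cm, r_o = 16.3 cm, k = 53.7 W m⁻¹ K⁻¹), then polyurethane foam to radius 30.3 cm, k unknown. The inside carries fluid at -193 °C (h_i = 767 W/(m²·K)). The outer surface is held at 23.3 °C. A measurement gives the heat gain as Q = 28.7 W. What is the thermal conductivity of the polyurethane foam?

k = 0.0300 W/m·K

ΣR = ΔT/Q = |-193 − 23.3|/28.7 = 7.537 K/W
Known resistances:
  R_conv,in = 1/(4πr²h) = 1/(4π·0.128²·767) = 0.006332 K/W
  R_cast iron = (1/0.128 − 1/0.163)/(4πk) = 1.678/(4π·53.7) = 0.002486 K/W
R_polyurethane foam = ΣR − ΣR_known = 7.537 − 0.008818 = 7.528 K/W
(1/r₁−1/r₂)/(4πk) = 7.528 ⇒ k = 2.835/(4π·7.528) = 0.0300 W/m·K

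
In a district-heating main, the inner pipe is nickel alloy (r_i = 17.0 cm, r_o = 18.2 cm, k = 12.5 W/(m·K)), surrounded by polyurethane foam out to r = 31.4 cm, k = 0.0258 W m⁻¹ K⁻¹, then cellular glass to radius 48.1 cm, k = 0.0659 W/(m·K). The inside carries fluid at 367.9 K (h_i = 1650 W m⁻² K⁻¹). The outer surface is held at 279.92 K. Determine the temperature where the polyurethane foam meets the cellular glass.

T = 300.5 K

Series thermal resistances, inner to outer:
  R'_conv,in = 1/(2πr h) = 1/(2π·0.170·1650) = 5.674×10^-4 m·K/W
  R'_nickel alloy = ln(0.182/0.170)/(2πk) = 0.06821/(2π·12.5) = 8.685×10^-4 m·K/W
  R'_polyurethane foam = ln(0.314/0.182)/(2πk) = 0.5454/(2π·0.0258) = 3.364 m·K/W
  R'_cellular glass = ln(0.481/0.314)/(2πk) = 0.4265/(2π·0.0659) = 1.030 m·K/W
ΣR = 5.674×10^-4 + 8.685×10^-4 + 3.364 + 1.030 = 4.395 m·K/W
Q' = ΔT/ΣR = (367.9 K − 279.92 K)/4.395 = 20.02 W/m
From the inner boundary to the polyurethane foam/cellular glass interface, ΣR_partial = 3.365 m·K/W.
T_interface = T_in − Q'·ΣR_partial = 367.9 K − (20.02)(3.365) = 300.5 K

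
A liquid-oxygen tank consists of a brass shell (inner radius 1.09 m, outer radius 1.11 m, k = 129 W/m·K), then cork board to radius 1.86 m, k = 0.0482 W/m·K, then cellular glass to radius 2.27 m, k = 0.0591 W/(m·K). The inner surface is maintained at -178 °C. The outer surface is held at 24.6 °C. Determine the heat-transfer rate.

Q = 277 W

Treat each layer as a resistance in series:
  R_brass = (1/1.09 − 1/1.11)/(4πk) = 0.01653/(4π·129) = 1.020×10^-5 K/W
  R_cork board = (1/1.11 − 1/1.86)/(4πk) = 0.3633/(4π·0.0482) = 0.5997 K/W
  R_cellular glass = (1/1.86 − 1/2.27)/(4πk) = 0.09711/(4π·0.0591) = 0.1308 K/W
ΣR = 1.020×10^-5 + 0.5997 + 0.1308 = 0.7305 K/W
Q = ΔT/ΣR = (-178 °C − 24.6 °C)/0.7305 = -277 W
(Negative Q ⇒ heat flows inward; heat gain = 277 W.)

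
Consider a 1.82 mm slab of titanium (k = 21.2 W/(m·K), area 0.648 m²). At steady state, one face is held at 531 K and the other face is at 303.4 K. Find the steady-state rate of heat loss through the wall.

Q = 1720 kW

Q = kA·ΔT/L = 21.2 × 0.648 × |531 K − 303.4 K| / 0.00182 = 1.72×10^6 W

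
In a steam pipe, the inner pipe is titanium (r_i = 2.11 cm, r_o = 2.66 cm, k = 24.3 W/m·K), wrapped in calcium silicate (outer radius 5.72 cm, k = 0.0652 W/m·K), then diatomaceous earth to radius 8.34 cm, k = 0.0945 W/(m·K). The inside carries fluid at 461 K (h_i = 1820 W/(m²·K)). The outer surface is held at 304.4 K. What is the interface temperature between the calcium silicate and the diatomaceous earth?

T = 344.0 K

Resistance network (inner→outer):
  R'_conv,in = 1/(2πr h) = 1/(2π·0.0211·1820) = 0.004144 m·K/W
  R'_titanium = ln(0.0266/0.0211)/(2πk) = 0.2316/(2π·24.3) = 0.001517 m·K/W
  R'_calcium silicate = ln(0.0572/0.0266)/(2πk) = 0.7656/(2π·0.0652) = 1.869 m·K/W
  R'_diatomaceous earth = ln(0.0834/0.0572)/(2πk) = 0.3771/(2π·0.0945) = 0.6351 m·K/W
ΣR = 0.004144 + 0.001517 + 1.869 + 0.6351 = 2.510 m·K/W
Q' = ΔT/ΣR = (461 K − 304.4 K)/2.510 = 62.39 W/m
From the inner boundary to the calcium silicate/diatomaceous earth interface, ΣR_partial = 1.875 m·K/W.
T_interface = T_in − Q'·ΣR_partial = 461 K − (62.39)(1.875) = 344.0 K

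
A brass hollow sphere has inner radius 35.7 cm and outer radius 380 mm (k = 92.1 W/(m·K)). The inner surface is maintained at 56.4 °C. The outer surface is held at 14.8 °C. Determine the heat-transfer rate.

Q = 284 kW

Q = 4πk·ΔT/(1/r₁ − 1/r₂) = 4π × 92.1 × 41.6 / (1/0.357 − 1/0.380) = 2.84×10^5 W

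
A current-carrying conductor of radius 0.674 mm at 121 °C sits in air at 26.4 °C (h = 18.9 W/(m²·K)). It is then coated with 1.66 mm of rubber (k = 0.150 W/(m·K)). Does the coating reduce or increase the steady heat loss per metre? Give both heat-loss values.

Critical radius for a cylinder: r_cr = k/h = 0.00794 m = 0.794 cm.
Outer radius after coating: r₂ = 6.74×10^-4 + 0.00166 = 0.002334 m.
Since r₁ < r_cr and r₂ ≤ r_cr, the coating moves toward the maximum at r_cr — heat loss rises.
Bare: R = 1/(2πr₁h) = 12.49 m·K/W; Q = 94.6/12.49 = 7.57 W/m.
Coated: R = R_cond + R_conv = 4.926 m·K/W; Q = 94.6/4.926 = 19.2 W/m.

increases: 7.57 → 19.2 W/m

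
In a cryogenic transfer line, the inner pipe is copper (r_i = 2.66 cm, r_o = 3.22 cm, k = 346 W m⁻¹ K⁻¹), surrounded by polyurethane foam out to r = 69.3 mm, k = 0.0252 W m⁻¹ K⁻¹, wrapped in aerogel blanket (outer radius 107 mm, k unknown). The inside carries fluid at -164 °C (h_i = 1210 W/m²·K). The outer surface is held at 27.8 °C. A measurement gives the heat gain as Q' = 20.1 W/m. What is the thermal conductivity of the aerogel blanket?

ΣR = ΔT/Q' = |-164 − 27.8|/20.1 = 9.542 m·K/W
Known resistances:
  R'_conv,in = 1/(2πr h) = 1/(2π·0.0266·1210) = 0.004945 m·K/W
  R'_copper = ln(0.0322/0.0266)/(2πk) = 0.1911/(2π·346) = 8.788×10^-5 m·K/W
  R'_polyurethane foam = ln(0.0693/0.0322)/(2πk) = 0.7665/(2π·0.0252) = 4.841 m·K/W
R_aerogel blanket = ΣR − ΣR_known = 9.542 − 4.846 = 4.696 m·K/W
ln(r₂/r₁)/(2πk) = 4.696 ⇒ k = 0.4344/(2π·4.696) = 0.0147 W/m·K

k = 0.0147 W/m·K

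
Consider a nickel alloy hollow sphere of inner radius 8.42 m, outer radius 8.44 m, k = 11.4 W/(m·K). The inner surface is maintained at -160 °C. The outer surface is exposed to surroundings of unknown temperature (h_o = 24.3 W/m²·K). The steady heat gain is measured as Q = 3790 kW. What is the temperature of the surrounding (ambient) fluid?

T_out = 21.7 °C

Sum the resistances:
  R_nickel alloy = (1/8.42 − 1/8.44)/(4πk) = 2.814×10^-4/(4π·11.4) = 1.965×10^-6 K/W
  R_conv,out = 1/(4πr²h) = 1/(4π·8.44²·24.3) = 4.597×10^-5 K/W
ΣR = 4.794×10^-5 K/W
ΔT = Q·ΣR = 3.79×10^6 × 4.794×10^-5 = 181.7 K
Heat flows inward, so T_out = T_in + ΔT = -160 + 181.7 = 21.7 °C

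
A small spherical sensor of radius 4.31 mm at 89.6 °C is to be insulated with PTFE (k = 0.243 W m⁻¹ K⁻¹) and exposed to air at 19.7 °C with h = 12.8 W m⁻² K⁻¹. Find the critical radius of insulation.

r_cr = 3.80 cm

For a sphere, r_cr = 2k_ins/h = 2·0.243/12.8 = 0.0380 m = 3.80 cm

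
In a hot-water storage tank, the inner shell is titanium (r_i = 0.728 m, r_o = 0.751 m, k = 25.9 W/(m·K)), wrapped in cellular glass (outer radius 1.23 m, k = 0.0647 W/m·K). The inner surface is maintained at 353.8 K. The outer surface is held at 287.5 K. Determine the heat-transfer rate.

Q = 104 W

Series thermal resistances, inner to outer:
  R_titanium = (1/0.728 − 1/0.751)/(4πk) = 0.04207/(4π·25.9) = 1.293×10^-4 K/W
  R_cellular glass = (1/0.751 − 1/1.23)/(4πk) = 0.5185/(4π·0.0647) = 0.6378 K/W
ΣR = 1.293×10^-4 + 0.6378 = 0.6379 K/W
Q = ΔT/ΣR = (353.8 K − 287.5 K)/0.6379 = 104 W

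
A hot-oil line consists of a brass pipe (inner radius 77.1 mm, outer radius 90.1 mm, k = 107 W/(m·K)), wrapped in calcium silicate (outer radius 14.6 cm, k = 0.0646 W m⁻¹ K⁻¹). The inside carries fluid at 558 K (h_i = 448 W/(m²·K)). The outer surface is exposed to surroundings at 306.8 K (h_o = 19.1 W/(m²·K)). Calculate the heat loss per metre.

Q' = 201 W/m

Resistance network (inner→outer):
  R'_conv,in = 1/(2πr h) = 1/(2π·0.0771·448) = 0.004608 m·K/W
  R'_brass = ln(0.0901/0.0771)/(2πk) = 0.1558/(2π·107) = 2.318×10^-4 m·K/W
  R'_calcium silicate = ln(0.146/0.0901)/(2πk) = 0.4827/(2π·0.0646) = 1.189 m·K/W
  R'_conv,out = 1/(2πr h) = 1/(2π·0.146·19.1) = 0.05707 m·K/W
ΣR = 0.004608 + 2.318×10^-4 + 1.189 + 0.05707 = 1.251 m·K/W
Q' = ΔT/ΣR = (558 K − 306.8 K)/1.251 = 201 W/m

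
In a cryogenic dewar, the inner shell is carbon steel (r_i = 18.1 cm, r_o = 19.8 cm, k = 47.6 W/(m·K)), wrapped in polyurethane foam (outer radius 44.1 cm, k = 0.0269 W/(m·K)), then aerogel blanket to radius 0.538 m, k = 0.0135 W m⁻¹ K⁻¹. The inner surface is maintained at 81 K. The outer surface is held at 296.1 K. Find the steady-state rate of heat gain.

Treat each layer as a resistance in series:
  R_carbon steel = (1/0.181 − 1/0.198)/(4πk) = 0.4744/(4π·47.6) = 7.930×10^-4 K/W
  R_polyurethane foam = (1/0.198 − 1/0.441)/(4πk) = 2.783/(4π·0.0269) = 8.233 K/W
  R_aerogel blanket = (1/0.441 − 1/0.538)/(4πk) = 0.4088/(4π·0.0135) = 2.410 K/W
ΣR = 7.930×10^-4 + 8.233 + 2.410 = 10.64 K/W
Q = ΔT/ΣR = (81 K − 296.1 K)/10.64 = -20.2 W
(Negative Q ⇒ heat flows inward; heat gain = 20.2 W.)

Q = 20.2 W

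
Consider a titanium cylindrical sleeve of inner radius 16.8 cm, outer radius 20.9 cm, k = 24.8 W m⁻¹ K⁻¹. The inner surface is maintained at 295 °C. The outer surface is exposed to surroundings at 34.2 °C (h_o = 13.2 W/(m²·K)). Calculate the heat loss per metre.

Resistance network (inner→outer):
  R'_titanium = ln(0.209/0.168)/(2πk) = 0.2184/(2π·24.8) = 0.001401 m·K/W
  R'_conv,out = 1/(2πr h) = 1/(2π·0.209·13.2) = 0.05769 m·K/W
ΣR = 0.001401 + 0.05769 = 0.05909 m·K/W
Q' = ΔT/ΣR = (295 °C − 34.2 °C)/0.05909 = 4410 W/m

Q' = 4.41 kW/m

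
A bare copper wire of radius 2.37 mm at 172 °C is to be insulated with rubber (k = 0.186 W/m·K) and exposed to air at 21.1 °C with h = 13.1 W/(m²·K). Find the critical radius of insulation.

r_cr = 1.42 cm

For a cylinder, r_cr = k_ins/h = 0.186/13.1 = 0.0142 m = 1.42 cm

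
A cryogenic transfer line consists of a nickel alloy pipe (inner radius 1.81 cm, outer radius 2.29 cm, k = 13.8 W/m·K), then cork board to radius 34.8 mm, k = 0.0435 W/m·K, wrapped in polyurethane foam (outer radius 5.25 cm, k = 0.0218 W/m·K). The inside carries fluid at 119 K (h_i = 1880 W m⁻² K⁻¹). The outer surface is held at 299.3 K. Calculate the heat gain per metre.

Series thermal resistances, inner to outer:
  R'_conv,in = 1/(2πr h) = 1/(2π·0.0181·1880) = 0.004677 m·K/W
  R'_nickel alloy = ln(0.0229/0.0181)/(2πk) = 0.2352/(2π·13.8) = 0.002713 m·K/W
  R'_cork board = ln(0.0348/0.0229)/(2πk) = 0.4185/(2π·0.0435) = 1.531 m·K/W
  R'_polyurethane foam = ln(0.0525/0.0348)/(2πk) = 0.4112/(2π·0.0218) = 3.002 m·K/W
ΣR = 0.004677 + 0.002713 + 1.531 + 3.002 = 4.540 m·K/W
Q' = ΔT/ΣR = (119 K − 299.3 K)/4.540 = -39.7 W/m
(Negative Q' ⇒ heat flows inward; heat gain = 39.7 W/m.)

Q' = 39.7 W/m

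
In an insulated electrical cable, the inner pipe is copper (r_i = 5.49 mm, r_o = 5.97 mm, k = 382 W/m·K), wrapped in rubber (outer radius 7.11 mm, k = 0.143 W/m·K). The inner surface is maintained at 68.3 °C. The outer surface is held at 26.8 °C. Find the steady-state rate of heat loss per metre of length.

Q' = 213 W/m

Resistance network (inner→outer):
  R'_copper = ln(0.00597/0.00549)/(2πk) = 0.08382/(2π·382) = 3.492×10^-5 m·K/W
  R'_rubber = ln(0.00711/0.00597)/(2πk) = 0.1748/(2π·0.143) = 0.1945 m·K/W
ΣR = 3.492×10^-5 + 0.1945 = 0.1945 m·K/W
Q' = ΔT/ΣR = (68.3 °C − 26.8 °C)/0.1945 = 213 W/m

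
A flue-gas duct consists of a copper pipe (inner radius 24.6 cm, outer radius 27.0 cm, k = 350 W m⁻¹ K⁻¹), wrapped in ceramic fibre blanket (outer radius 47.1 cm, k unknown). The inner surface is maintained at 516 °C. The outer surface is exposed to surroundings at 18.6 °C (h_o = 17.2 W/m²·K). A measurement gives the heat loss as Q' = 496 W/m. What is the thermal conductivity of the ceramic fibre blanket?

k = 0.0901 W/m·K

ΣR = ΔT/Q' = |516 − 18.6|/496 = 1.003 m·K/W
Known resistances:
  R'_copper = ln(0.270/0.246)/(2πk) = 0.09309/(2π·350) = 4.233×10^-5 m·K/W
  R'_conv,out = 1/(2πr h) = 1/(2π·0.471·17.2) = 0.01965 m·K/W
R_ceramic fibre blanket = ΣR − ΣR_known = 1.003 − 0.01969 = 0.9833 m·K/W
ln(r₂/r₁)/(2πk) = 0.9833 ⇒ k = 0.5564/(2π·0.9833) = 0.0901 W/m·K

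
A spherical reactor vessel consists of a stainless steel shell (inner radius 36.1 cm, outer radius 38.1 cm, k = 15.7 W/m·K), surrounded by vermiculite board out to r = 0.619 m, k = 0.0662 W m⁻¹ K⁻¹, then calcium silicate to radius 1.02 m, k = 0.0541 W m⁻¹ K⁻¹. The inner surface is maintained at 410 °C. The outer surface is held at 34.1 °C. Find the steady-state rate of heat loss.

Series thermal resistances, inner to outer:
  R_stainless steel = (1/0.361 − 1/0.381)/(4πk) = 0.1454/(4π·15.7) = 7.370×10^-4 K/W
  R_vermiculite board = (1/0.381 − 1/0.619)/(4πk) = 1.009/(4π·0.0662) = 1.213 K/W
  R_calcium silicate = (1/0.619 − 1/1.02)/(4πk) = 0.6351/(4π·0.0541) = 0.9342 K/W
ΣR = 7.370×10^-4 + 1.213 + 0.9342 = 2.148 K/W
Q = ΔT/ΣR = (410 °C − 34.1 °C)/2.148 = 175 W

Q = 175 W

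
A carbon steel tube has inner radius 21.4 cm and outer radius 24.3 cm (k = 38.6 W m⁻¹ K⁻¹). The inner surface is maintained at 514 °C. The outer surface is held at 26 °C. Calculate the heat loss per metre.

Q' = 2πk·ΔT/ln(r₂/r₁) = 2π × 38.6 × 488 / ln(0.243/0.214) = 9.31×10^5 W/m

Q' = 9.31×10^5 W/m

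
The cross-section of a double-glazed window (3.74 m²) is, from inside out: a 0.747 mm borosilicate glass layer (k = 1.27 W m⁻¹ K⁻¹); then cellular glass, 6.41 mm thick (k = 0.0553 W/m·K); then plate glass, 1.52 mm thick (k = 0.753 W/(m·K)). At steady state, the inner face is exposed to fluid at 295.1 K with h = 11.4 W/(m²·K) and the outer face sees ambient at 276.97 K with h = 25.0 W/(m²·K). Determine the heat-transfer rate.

Q = 275 W

Series thermal resistances, inner to outer:
  R_conv,in = 1/(hA) = 1/(11.4·3.74) = 0.02345 K/W
  R_borosilicate glass = L/(kA) = 7.47×10^-4/(1.27·3.74) = 1.573×10^-4 K/W
  R_cellular glass = L/(kA) = 0.00641/(0.0553·3.74) = 0.03099 K/W
  R_plate glass = L/(kA) = 0.00152/(0.753·3.74) = 5.397×10^-4 K/W
  R_conv,out = 1/(hA) = 1/(25.0·3.74) = 0.01070 K/W
ΣR = 0.02345 + 1.573×10^-4 + 0.03099 + 5.397×10^-4 + 0.01070 = 0.06584 K/W
Q = ΔT/ΣR = (295.1 K − 276.97 K)/0.06584 = 275 W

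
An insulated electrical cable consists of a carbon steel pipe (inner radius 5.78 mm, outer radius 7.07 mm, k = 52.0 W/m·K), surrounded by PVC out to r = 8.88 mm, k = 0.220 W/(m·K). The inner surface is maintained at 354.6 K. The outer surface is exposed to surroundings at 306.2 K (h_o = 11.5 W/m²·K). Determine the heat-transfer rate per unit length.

Q' = 28.1 W/m

Treat each layer as a resistance in series:
  R'_carbon steel = ln(0.00707/0.00578)/(2πk) = 0.2015/(2π·52.0) = 6.166×10^-4 m·K/W
  R'_PVC = ln(0.00888/0.00707)/(2πk) = 0.2279/(2π·0.220) = 0.1649 m·K/W
  R'_conv,out = 1/(2πr h) = 1/(2π·0.00888·11.5) = 1.559 m·K/W
ΣR = 6.166×10^-4 + 0.1649 + 1.559 = 1.725 m·K/W
Q' = ΔT/ΣR = (354.6 K − 306.2 K)/1.725 = 28.1 W/m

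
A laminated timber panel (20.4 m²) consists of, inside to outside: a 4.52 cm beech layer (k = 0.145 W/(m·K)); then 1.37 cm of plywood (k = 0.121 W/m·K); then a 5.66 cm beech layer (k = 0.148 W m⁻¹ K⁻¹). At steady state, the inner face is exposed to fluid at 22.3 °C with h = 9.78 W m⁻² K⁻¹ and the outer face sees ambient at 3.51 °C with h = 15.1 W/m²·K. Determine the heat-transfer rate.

Treat each layer as a resistance in series:
  R_conv,in = 1/(hA) = 1/(9.78·20.4) = 0.005012 K/W
  R_beech = L/(kA) = 0.0452/(0.145·20.4) = 0.01528 K/W
  R_plywood = L/(kA) = 0.0137/(0.121·20.4) = 0.005550 K/W
  R_beech = L/(kA) = 0.0566/(0.148·20.4) = 0.01875 K/W
  R_conv,out = 1/(hA) = 1/(15.1·20.4) = 0.003246 K/W
ΣR = 0.005012 + 0.01528 + 0.005550 + 0.01875 + 0.003246 = 0.04784 K/W
Q = ΔT/ΣR = (22.3 °C − 3.51 °C)/0.04784 = 393 W

Q = 393 W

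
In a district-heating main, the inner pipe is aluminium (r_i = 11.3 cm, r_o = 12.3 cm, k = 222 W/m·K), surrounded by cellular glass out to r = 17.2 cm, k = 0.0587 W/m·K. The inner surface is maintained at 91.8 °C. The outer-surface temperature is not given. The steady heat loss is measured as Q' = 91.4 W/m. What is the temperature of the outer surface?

T_out = 8.70 °C

Sum the resistances:
  R'_aluminium = ln(0.123/0.113)/(2πk) = 0.08480/(2π·222) = 6.079×10^-5 m·K/W
  R'_cellular glass = ln(0.172/0.123)/(2πk) = 0.3353/(2π·0.0587) = 0.9091 m·K/W
ΣR = 0.9092 m·K/W
ΔT = Q'·ΣR = 91.4 × 0.9092 = 83.10 K
Heat flows outward, so T_out = T_in − ΔT = 91.8 − 83.10 = 8.70 °C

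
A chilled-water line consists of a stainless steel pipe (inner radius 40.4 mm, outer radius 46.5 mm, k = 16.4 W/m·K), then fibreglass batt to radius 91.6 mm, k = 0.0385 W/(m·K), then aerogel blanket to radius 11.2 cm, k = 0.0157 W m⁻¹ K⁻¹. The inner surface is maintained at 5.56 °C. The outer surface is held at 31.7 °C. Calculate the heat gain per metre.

Treat each layer as a resistance in series:
  R'_stainless steel = ln(0.0465/0.0404)/(2πk) = 0.1406/(2π·16.4) = 0.001365 m·K/W
  R'_fibreglass batt = ln(0.0916/0.0465)/(2πk) = 0.6780/(2π·0.0385) = 2.803 m·K/W
  R'_aerogel blanket = ln(0.112/0.0916)/(2πk) = 0.2011/(2π·0.0157) = 2.038 m·K/W
ΣR = 0.001365 + 2.803 + 2.038 = 4.842 m·K/W
Q' = ΔT/ΣR = (5.56 °C − 31.7 °C)/4.842 = -5.40 W/m
(Negative Q' ⇒ heat flows inward; heat gain = 5.40 W/m.)

Q' = 5.40 W/m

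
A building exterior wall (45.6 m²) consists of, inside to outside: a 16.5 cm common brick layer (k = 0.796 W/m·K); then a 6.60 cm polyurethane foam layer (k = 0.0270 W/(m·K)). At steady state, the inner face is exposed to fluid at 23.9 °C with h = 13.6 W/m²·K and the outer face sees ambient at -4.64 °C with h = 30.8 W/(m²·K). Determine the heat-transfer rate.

Q = 472 W

Series thermal resistances, inner to outer:
  R_conv,in = 1/(hA) = 1/(13.6·45.6) = 0.001612 K/W
  R_common brick = L/(kA) = 0.165/(0.796·45.6) = 0.004546 K/W
  R_polyurethane foam = L/(kA) = 0.0660/(0.0270·45.6) = 0.05361 K/W
  R_conv,out = 1/(hA) = 1/(30.8·45.6) = 7.120×10^-4 K/W
ΣR = 0.001612 + 0.004546 + 0.05361 + 7.120×10^-4 = 0.06048 K/W
Q = ΔT/ΣR = (23.9 °C − -4.64 °C)/0.06048 = 472 W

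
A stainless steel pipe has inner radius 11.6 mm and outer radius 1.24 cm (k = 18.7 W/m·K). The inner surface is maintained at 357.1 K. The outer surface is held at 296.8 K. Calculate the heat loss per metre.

Q' = 1.06×10^5 W/m

Q' = 2πk·ΔT/ln(r₂/r₁) = 2π × 18.7 × 60.3 / ln(0.0124/0.0116) = 1.06×10^5 W/m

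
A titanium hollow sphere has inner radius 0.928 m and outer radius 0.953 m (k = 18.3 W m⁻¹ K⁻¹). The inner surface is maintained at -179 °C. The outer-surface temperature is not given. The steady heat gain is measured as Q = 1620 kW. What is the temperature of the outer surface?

T_out = 20.1 °C

Series resistances:
  R_titanium = (1/0.928 − 1/0.953)/(4πk) = 0.02827/(4π·18.3) = 1.229×10^-4 K/W
ΣR = 1.229×10^-4 K/W
ΔT = Q·ΣR = 1.62×10^6 × 1.229×10^-4 = 199.1 K
Heat flows inward, so T_out = T_in + ΔT = -179 + 199.1 = 20.1 °C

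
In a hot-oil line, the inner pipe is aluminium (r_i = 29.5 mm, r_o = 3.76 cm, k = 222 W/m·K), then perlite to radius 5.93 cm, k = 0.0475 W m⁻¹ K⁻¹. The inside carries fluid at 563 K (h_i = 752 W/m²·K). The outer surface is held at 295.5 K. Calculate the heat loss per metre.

Treat each layer as a resistance in series:
  R'_conv,in = 1/(2πr h) = 1/(2π·0.0295·752) = 0.007174 m·K/W
  R'_aluminium = ln(0.0376/0.0295)/(2πk) = 0.2426/(2π·222) = 1.739×10^-4 m·K/W
  R'_perlite = ln(0.0593/0.0376)/(2πk) = 0.4556/(2π·0.0475) = 1.527 m·K/W
ΣR = 0.007174 + 1.739×10^-4 + 1.527 = 1.534 m·K/W
Q' = ΔT/ΣR = (563 K − 295.5 K)/1.534 = 174 W/m

Q' = 174 W/m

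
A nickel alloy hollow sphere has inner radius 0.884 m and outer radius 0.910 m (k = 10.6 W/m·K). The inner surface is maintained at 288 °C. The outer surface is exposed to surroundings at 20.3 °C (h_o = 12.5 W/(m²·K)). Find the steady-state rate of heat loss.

Q = 33800 W

Resistance network (inner→outer):
  R_nickel alloy = (1/0.884 − 1/0.910)/(4πk) = 0.03232/(4π·10.6) = 2.426×10^-4 K/W
  R_conv,out = 1/(4πr²h) = 1/(4π·0.910²·12.5) = 0.007688 K/W
ΣR = 2.426×10^-4 + 0.007688 = 0.007931 K/W
Q = ΔT/ΣR = (288 °C − 20.3 °C)/0.007931 = 33800 W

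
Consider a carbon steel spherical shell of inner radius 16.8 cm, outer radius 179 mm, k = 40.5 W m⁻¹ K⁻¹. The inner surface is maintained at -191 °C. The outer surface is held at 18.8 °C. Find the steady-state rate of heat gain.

Q = 4πk·ΔT/(1/r₁ − 1/r₂) = 4π × 40.5 × 209.8 / (1/0.168 − 1/0.179) = 2.92×10^5 W

Q = 292 kW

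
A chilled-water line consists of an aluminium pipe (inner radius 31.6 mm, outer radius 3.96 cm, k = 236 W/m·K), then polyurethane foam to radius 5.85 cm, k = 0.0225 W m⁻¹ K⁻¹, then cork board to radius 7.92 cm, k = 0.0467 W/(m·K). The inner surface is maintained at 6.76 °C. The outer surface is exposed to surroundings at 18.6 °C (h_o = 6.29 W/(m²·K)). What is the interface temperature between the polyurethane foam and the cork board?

Resistance network (inner→outer):
  R'_aluminium = ln(0.0396/0.0316)/(2πk) = 0.2257/(2π·236) = 1.522×10^-4 m·K/W
  R'_polyurethane foam = ln(0.0585/0.0396)/(2πk) = 0.3902/(2π·0.0225) = 2.760 m·K/W
  R'_cork board = ln(0.0792/0.0585)/(2πk) = 0.3029/(2π·0.0467) = 1.032 m·K/W
  R'_conv,out = 1/(2πr h) = 1/(2π·0.0792·6.29) = 0.3195 m·K/W
ΣR = 1.522×10^-4 + 2.760 + 1.032 + 0.3195 = 4.112 m·K/W
Q' = ΔT/ΣR = (6.76 °C − 18.6 °C)/4.112 = -2.879 W/m
From the inner boundary to the polyurethane foam/cork board interface, ΣR_partial = 2.760 m·K/W.
T_interface = T_in − Q'·ΣR_partial = 6.76 °C − (-2.879)(2.760) = 14.7 °C

T = 14.7 °C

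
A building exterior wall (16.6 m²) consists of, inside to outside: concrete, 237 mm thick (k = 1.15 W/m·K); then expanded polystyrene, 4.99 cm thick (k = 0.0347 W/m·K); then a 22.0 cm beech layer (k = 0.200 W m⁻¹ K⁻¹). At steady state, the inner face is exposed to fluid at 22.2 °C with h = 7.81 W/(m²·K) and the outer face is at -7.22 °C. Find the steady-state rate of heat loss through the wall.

Q = 170 W

Resistance network (inner→outer):
  R_conv,in = 1/(hA) = 1/(7.81·16.6) = 0.007713 K/W
  R_concrete = L/(kA) = 0.237/(1.15·16.6) = 0.01241 K/W
  R_expanded polystyrene = L/(kA) = 0.0499/(0.0347·16.6) = 0.08663 K/W
  R_beech = L/(kA) = 0.220/(0.200·16.6) = 0.06627 K/W
ΣR = 0.007713 + 0.01241 + 0.08663 + 0.06627 = 0.1730 K/W
Q = ΔT/ΣR = (22.2 °C − -7.22 °C)/0.1730 = 170 W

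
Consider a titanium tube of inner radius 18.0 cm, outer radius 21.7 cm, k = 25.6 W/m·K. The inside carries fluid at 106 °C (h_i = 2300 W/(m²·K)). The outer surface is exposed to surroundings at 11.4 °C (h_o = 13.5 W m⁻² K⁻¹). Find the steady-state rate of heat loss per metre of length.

Q' = 1690 W/m

Resistance network (inner→outer):
  R'_conv,in = 1/(2πr h) = 1/(2π·0.180·2300) = 3.844×10^-4 m·K/W
  R'_titanium = ln(0.217/0.180)/(2πk) = 0.1869/(2π·25.6) = 0.001162 m·K/W
  R'_conv,out = 1/(2πr h) = 1/(2π·0.217·13.5) = 0.05433 m·K/W
ΣR = 3.844×10^-4 + 0.001162 + 0.05433 = 0.05588 m·K/W
Q' = ΔT/ΣR = (106 °C − 11.4 °C)/0.05588 = 1690 W/m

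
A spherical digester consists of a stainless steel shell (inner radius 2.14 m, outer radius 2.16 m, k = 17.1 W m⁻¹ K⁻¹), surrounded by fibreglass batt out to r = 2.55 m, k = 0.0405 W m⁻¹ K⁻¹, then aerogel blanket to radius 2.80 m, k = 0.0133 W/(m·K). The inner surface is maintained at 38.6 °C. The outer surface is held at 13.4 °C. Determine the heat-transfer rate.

Q = 72.3 W

Resistance network (inner→outer):
  R_stainless steel = (1/2.14 − 1/2.16)/(4πk) = 0.004327/(4π·17.1) = 2.014×10^-5 K/W
  R_fibreglass batt = (1/2.16 − 1/2.55)/(4πk) = 0.07081/(4π·0.0405) = 0.1391 K/W
  R_aerogel blanket = (1/2.55 − 1/2.80)/(4πk) = 0.03501/(4π·0.0133) = 0.2095 K/W
ΣR = 2.014×10^-5 + 0.1391 + 0.2095 = 0.3486 K/W
Q = ΔT/ΣR = (38.6 °C − 13.4 °C)/0.3486 = 72.3 W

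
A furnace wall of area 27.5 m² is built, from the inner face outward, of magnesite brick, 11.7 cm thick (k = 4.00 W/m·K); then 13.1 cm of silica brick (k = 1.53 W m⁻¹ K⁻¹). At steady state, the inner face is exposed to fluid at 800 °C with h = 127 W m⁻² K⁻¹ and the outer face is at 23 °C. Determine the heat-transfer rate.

Q = 174 kW

Resistance network (inner→outer):
  R_conv,in = 1/(hA) = 1/(127·27.5) = 2.863×10^-4 K/W
  R_magnesite brick = L/(kA) = 0.117/(4.00·27.5) = 0.001064 K/W
  R_silica brick = L/(kA) = 0.131/(1.53·27.5) = 0.003113 K/W
ΣR = 2.863×10^-4 + 0.001064 + 0.003113 = 0.004463 K/W
Q = ΔT/ΣR = (800 °C − 23 °C)/0.004463 = 1.74×10^5 W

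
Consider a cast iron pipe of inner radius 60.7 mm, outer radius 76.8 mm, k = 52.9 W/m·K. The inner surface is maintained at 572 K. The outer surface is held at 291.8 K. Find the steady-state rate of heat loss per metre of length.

Q' = 3.96×10^5 W/m

Q' = 2πk·ΔT/ln(r₂/r₁) = 2π × 52.9 × 280.2 / ln(0.0768/0.0607) = 3.96×10^5 W/m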